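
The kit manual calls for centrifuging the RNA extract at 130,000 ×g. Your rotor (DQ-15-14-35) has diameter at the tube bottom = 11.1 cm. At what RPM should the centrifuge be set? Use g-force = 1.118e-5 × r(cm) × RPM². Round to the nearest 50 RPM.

N ≈ 45750 RPM

r = 11.1 / 2 = 5.55 cm
RCF = 1.118 × 10⁻⁵ × r × N²
130,000 = 1.118 × 10⁻⁵ × 5.55 × N²
N² = 130,000 / (6.2049 × 10⁻⁵) = 2,095,118,374
N ≈ √2,095,118,374 ≈ 45,772.5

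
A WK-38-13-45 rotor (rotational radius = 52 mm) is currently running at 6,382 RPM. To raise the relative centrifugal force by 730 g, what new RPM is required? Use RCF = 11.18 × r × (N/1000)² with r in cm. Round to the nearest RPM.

r = 52 mm = 5.2 cm
Current RCF = 11.18 × 5.2 × (6.382)² = 11.18 × 5.2 × 40.729924 ≈ 2,367.9 × g
Target RCF = 2,367.9 + 730 = 3,097.9 × g
(N/1000)² = 3,097.9 / 58.136 = 53.28712
N = 1000 × √53.28712 ≈ 7,299.8

N₂ ≈ 7300 RPM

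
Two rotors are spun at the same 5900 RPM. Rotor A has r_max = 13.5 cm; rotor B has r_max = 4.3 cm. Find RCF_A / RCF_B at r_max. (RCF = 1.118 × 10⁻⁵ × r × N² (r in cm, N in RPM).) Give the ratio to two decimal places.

3.14

At fixed N, RCF ∝ r, so RCF_A/RCF_B = r_A/r_B = 13.5 / 4.3 = 3.1395.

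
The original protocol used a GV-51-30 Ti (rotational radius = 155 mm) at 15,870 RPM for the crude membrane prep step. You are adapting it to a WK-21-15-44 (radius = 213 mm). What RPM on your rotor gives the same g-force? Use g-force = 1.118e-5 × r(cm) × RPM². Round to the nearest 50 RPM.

≈ 13550 RPM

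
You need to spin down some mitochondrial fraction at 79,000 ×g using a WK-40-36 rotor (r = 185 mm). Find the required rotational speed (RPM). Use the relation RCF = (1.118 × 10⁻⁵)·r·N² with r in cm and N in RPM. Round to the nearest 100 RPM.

N ≈ 19500 RPM

r = 185 mm = 18.5 cm
RCF = 1.118 × 10⁻⁵ × r × N²
79,000 = 1.118 × 10⁻⁵ × 18.5 × N²
N² = 79,000 / (20.683 × 10⁻⁵) = 381,956,196
N ≈ √381,956,196 ≈ 19,543.7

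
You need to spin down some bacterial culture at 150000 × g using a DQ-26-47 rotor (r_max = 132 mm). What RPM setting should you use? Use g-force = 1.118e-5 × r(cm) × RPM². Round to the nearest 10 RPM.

r = 132 mm = 13.2 cm
150,000 = 1.118 × 10⁻⁵ × 13.2 × N²
N² = 150,000 / (14.7576 × 10⁻⁵) = 1,016,425,435
N ≈ √1,016,425,435 ≈ 31,881.4

31880 RPM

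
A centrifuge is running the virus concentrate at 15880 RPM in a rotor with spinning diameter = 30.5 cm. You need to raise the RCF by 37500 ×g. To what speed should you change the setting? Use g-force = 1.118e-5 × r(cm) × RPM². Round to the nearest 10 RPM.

21730 RPM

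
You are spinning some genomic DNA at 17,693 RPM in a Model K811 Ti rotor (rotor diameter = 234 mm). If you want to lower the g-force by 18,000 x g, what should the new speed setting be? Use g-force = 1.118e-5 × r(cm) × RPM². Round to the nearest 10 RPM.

r = 234 mm / 2 = 117 mm = 11.7 cm
Current RCF = 1.118 × 10⁻⁵ × 11.7 × (17693)² = 1.118 × 10⁻⁵ × 11.7 × 313,042,249 ≈ 40,947.8 × g
Target RCF = 40,947.8 − 18,000 = 22,947.8 × g
N² = 22,947.8 / (13.0806 × 10⁻⁵) = 175,433,849
N ≈ √175,433,849 ≈ 13,245.1

13250 RPM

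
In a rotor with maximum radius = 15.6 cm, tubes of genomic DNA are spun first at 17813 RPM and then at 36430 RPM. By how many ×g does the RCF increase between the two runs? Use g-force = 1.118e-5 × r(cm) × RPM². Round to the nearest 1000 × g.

176000 ×g

RCF₁ = 1.118 × 10⁻⁵ × 15.6 × (17813)² = 1.118 × 10⁻⁵ × 15.6 × 317,302,969 ≈ 55,340.2 × g
RCF₂ = 1.118 × 10⁻⁵ × 15.6 × (36430)² = 1.118 × 10⁻⁵ × 15.6 × 1,327,144,900 ≈ 231,464.7 × g
Increase = 231,464.7 − 55,340.2 = 176,124.5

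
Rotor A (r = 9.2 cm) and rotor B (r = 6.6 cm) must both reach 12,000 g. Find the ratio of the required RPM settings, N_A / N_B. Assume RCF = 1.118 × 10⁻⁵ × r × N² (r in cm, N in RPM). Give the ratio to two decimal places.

At fixed RCF, N ∝ 1/√r, so N_A/N_B = √(r_B/r_A) = √(6.6/9.2) = √0.717391 = 0.8470.

0.85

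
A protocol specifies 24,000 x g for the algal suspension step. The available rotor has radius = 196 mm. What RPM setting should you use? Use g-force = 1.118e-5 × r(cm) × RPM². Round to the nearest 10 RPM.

r = 196 mm = 19.6 cm
24,000 = 1.118 × 10⁻⁵ × 19.6 × N²
N² = 24,000 / (21.9128 × 10⁻⁵) = 109,525,026
N ≈ √109,525,026 ≈ 10,465.4

10470 RPM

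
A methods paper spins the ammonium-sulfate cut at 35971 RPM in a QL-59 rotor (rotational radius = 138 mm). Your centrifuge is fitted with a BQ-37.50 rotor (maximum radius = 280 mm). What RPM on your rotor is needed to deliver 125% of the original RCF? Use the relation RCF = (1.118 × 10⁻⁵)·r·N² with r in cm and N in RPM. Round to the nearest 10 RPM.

28230 RPM

Original rotor: r = 138 mm = 13.8 cm
RCF = 1.118 × 10⁻⁵ × r × N²
RCF_original = 1.118 × 10⁻⁵ × 13.8 × (35971)² = 1.118 × 10⁻⁵ × 13.8 × 1,293,912,841 ≈ 199,630 × g
Target RCF = 1.25 × 199,630 ≈ 249,537.5 × g
Your rotor: r = 280 mm = 28.0 cm
249,537.5 = 1.118 × 10⁻⁵ × 28 × N²
N² = 249,537.5 / (31.304 × 10⁻⁵) = 797,142,538
N ≈ √797,142,538 ≈ 28,233.7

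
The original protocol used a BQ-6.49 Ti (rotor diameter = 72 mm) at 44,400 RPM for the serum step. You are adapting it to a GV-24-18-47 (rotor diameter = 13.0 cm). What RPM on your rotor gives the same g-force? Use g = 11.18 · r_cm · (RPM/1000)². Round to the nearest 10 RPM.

Original rotor: r = 72 mm / 2 = 36 mm = 3.6 cm
RCF_original = 11.18 × 3.6 × (44.4)² = 11.18 × 3.6 × 1,971.36 ≈ 79,343.3 × g
Your rotor: r = 13.0 / 2 = 6.5 cm
79,343.3 = 11.18 × 6.5 × (N/1000)²
(N/1000)² = 79,343.3 / 72.67 = 1091.83
N = 1000 × √1091.83 ≈ 33,042.9

≈ 33040 RPM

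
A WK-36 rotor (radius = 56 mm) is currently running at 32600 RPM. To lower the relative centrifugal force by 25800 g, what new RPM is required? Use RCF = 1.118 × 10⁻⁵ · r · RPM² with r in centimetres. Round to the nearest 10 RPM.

≈ 25510 RPM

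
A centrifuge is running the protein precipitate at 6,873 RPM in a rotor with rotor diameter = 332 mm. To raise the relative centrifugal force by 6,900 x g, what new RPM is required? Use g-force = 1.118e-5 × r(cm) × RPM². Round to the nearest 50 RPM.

r = 332 mm / 2 = 166 mm = 16.6 cm
Current RCF = 1.118 × 10⁻⁵ × 16.6 × (6873)² = 1.118 × 10⁻⁵ × 16.6 × 47,238,129 ≈ 8,766.8 × g
Target RCF = 8,766.8 + 6,900 = 15,666.8 × g
N² = 15,666.8 / (18.5588 × 10⁻⁵) = 84,417,096
N ≈ √84,417,096 ≈ 9,187.9

≈ 9200 RPM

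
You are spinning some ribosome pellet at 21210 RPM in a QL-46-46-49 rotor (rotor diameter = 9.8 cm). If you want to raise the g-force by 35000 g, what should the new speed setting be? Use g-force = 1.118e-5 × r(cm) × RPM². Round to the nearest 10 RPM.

33000 RPM

r = 9.8 / 2 = 4.9 cm
Current RCF = 1.118 × 10⁻⁵ × 4.9 × (21210)² = 1.118 × 10⁻⁵ × 4.9 × 449,864,100 ≈ 24,644.5 × g
Target RCF = 24,644.5 + 35,000 = 59,644.5 × g
N² = 59,644.5 / (5.4782 × 10⁻⁵) = 1,088,760,907
N ≈ √1,088,760,907 ≈ 32,996.4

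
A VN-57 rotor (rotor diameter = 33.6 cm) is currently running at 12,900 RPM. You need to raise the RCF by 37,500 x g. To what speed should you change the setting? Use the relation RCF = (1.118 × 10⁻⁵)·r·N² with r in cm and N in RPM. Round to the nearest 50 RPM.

19150 RPM

r = 33.6 / 2 = 16.8 cm
Current RCF = 1.118 × 10⁻⁵ × 16.8 × (12900)² = 1.118 × 10⁻⁵ × 16.8 × 166,410,000 ≈ 31,255.8 × g
Target RCF = 31,255.8 + 37,500 = 68,755.8 × g
N² = 68,755.8 / (18.7824 × 10⁻⁵) = 366,065,040
N ≈ √366,065,040 ≈ 19,132.8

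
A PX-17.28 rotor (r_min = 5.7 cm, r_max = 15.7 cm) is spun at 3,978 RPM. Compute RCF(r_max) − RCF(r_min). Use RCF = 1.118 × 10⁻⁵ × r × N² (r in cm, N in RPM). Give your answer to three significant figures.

RCF_max = 1.118 × 10⁻⁵ × 15.7 × (3978)² = 1.118 × 10⁻⁵ × 15.7 × 15,824,484 ≈ 2,777.6 × g
RCF_min = 1.118 × 10⁻⁵ × 5.7 × (3978)² = 1.118 × 10⁻⁵ × 5.7 × 15,824,484 ≈ 1,008.4 × g
ΔRCF = 2,777.6 − 1,008.4 = 1,769.2

≈ 1770 × g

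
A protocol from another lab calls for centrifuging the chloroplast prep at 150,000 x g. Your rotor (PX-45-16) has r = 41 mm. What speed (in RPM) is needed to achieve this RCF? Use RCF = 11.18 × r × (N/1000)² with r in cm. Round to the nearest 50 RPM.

r = 41 mm = 4.1 cm
150,000 = 11.18 × 4.1 × (N/1000)²
(N/1000)² = 150,000 / 45.838 = 3272.394
N = 1000 × √3272.394 ≈ 57,204.8

≈ 57200 RPM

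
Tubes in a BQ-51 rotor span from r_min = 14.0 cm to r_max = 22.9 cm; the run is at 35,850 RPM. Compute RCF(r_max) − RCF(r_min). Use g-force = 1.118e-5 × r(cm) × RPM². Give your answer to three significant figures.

ΔRCF = 1.118 × 10⁻⁵ × (r_max − r_min) × N² = 1.118 × 10⁻⁵ × 8.9 × 1,285,222,500 ≈ 127,882.2

≈ 128000 ×g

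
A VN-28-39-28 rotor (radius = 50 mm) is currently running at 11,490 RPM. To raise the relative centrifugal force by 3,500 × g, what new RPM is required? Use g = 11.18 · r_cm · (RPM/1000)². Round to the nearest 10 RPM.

13950 RPM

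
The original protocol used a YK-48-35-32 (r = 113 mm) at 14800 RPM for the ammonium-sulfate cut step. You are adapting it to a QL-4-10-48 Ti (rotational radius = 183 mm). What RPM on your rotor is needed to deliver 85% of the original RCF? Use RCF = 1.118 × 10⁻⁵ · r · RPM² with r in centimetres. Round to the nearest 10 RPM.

10720 RPM

Original rotor: r = 113 mm = 11.3 cm
RCF_original = 1.118 × 10⁻⁵ × 11.3 × (14800)² = 1.118 × 10⁻⁵ × 11.3 × 219,040,000 ≈ 27,672.2 × g
Target RCF = 0.85 × 27,672.2 ≈ 23,521.4 × g
Your rotor: r = 183 mm = 18.3 cm
23,521.4 = 1.118 × 10⁻⁵ × 18.3 × N²
N² = 23,521.4 / (20.4594 × 10⁻⁵) = 114,966,226
N ≈ √114,966,226 ≈ 10,722.2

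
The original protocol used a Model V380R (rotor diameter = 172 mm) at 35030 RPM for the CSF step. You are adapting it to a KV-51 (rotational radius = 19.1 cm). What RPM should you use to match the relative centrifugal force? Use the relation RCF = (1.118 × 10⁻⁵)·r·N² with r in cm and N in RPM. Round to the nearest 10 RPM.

23510 RPM

Original rotor: r = 172 mm / 2 = 86 mm = 8.6 cm
RCF = 1.118 × 10⁻⁵ × r × N²
RCF_original = 1.118 × 10⁻⁵ × 8.6 × (35030)² = 1.118 × 10⁻⁵ × 8.6 × 1,227,100,900 ≈ 117,983.3 × g
117,983.3 = 1.118 × 10⁻⁵ × 19.1 × N²
N² = 117,983.3 / (21.3538 × 10⁻⁵) = 552,516,648
N ≈ √552,516,648 ≈ 23,505.7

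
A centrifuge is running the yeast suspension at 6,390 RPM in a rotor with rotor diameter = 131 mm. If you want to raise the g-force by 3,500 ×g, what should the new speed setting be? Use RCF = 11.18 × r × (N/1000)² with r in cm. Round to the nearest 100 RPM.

r = 131 mm / 2 = 65.5 mm = 6.55 cm
Current RCF = 11.18 × 6.55 × (6.39)² = 11.18 × 6.55 × 40.8321 ≈ 2,990.1 × g
Target RCF = 2,990.1 + 3,500 = 6,490.1 × g
(N/1000)² = 6,490.1 / 73.229 = 88.62746
N = 1000 × √88.62746 ≈ 9,414.2

N₂ ≈ 9400 RPM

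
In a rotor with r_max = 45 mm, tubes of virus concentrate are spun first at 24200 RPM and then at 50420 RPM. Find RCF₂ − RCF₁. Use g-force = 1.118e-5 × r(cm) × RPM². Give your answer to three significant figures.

r = 45 mm = 4.5 cm
RCF₁ = 1.118 × 10⁻⁵ × 4.5 × (24200)² = 1.118 × 10⁻⁵ × 4.5 × 585,640,000 ≈ 29,463.5 × g
RCF₂ = 1.118 × 10⁻⁵ × 4.5 × (50420)² = 1.118 × 10⁻⁵ × 4.5 × 2,542,176,400 ≈ 127,896.9 × g
Increase = 127,896.9 − 29,463.5 = 98,433.4

98400 g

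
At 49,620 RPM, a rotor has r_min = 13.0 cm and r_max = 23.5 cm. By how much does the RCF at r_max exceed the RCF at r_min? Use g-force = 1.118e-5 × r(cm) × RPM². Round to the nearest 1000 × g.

≈ 289000 × g

ΔRCF = 1.118 × 10⁻⁵ × (r_max − r_min) × N² = 1.118 × 10⁻⁵ × 10.5 × 2,462,144,400 ≈ 289,031.1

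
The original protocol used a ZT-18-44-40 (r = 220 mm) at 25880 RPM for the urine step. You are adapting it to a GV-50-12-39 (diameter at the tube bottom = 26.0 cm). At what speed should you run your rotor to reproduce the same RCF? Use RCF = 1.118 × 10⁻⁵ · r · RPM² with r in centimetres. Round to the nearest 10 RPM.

Original rotor: r = 220 mm = 22.0 cm
RCF = 1.118 × 10⁻⁵ × r × N²
RCF_original = 1.118 × 10⁻⁵ × 22 × (25880)² = 1.118 × 10⁻⁵ × 22 × 669,774,400 ≈ 164,737.7 × g
Your rotor: r = 26.0 / 2 = 13 cm
164,737.7 = 1.118 × 10⁻⁵ × 13 × N²
N² = 164,737.7 / (14.534 × 10⁻⁵) = 1,133,464,291
N ≈ √1,133,464,291 ≈ 33,667.0

≈ 33670 RPM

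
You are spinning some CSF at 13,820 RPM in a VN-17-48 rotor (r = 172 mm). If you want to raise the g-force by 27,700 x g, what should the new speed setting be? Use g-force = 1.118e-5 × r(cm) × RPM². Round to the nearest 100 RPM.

18300 RPM

r = 172 mm = 17.2 cm
Current RCF = 1.118 × 10⁻⁵ × 17.2 × (13820)² = 1.118 × 10⁻⁵ × 17.2 × 190,992,400 ≈ 36,727.1 × g
Target RCF = 36,727.1 + 27,700 = 64,427.1 × g
N² = 64,427.1 / (19.2296 × 10⁻⁵) = 335,041,291
N ≈ √335,041,291 ≈ 18,304.1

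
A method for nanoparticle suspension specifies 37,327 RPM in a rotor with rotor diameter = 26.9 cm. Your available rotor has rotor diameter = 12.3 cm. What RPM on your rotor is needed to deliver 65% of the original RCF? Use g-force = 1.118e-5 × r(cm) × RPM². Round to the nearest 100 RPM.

Original rotor: r = 26.9 / 2 = 13.45 cm
RCF = 1.118 × 10⁻⁵ × r × N²
RCF_original = 1.118 × 10⁻⁵ × 13.45 × (37327)² = 1.118 × 10⁻⁵ × 13.45 × 1,393,304,929 ≈ 209,512.7 × g
Target RCF = 0.65 × 209,512.7 ≈ 136,183.3 × g
Your rotor: r = 12.3 / 2 = 6.15 cm
136,183.3 = 1.118 × 10⁻⁵ × 6.15 × N²
N² = 136,183.3 / (6.8757 × 10⁻⁵) = 1,980,646,334
N ≈ √1,980,646,334 ≈ 44,504.5

44500 RPM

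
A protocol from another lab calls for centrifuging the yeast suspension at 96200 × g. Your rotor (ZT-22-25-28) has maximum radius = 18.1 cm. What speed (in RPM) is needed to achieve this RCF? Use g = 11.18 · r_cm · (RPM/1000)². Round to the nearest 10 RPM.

96,200 = 11.18 × 18.1 × (N/1000)²
(N/1000)² = 96,200 / 202.358 = 475.3951
N = 1000 × √475.3951 ≈ 21,803.6

N ≈ 21800 RPM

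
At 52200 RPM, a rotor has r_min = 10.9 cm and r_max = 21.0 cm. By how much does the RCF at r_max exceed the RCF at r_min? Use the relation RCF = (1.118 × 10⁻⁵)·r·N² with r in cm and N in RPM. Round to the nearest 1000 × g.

ΔRCF = 1.118 × 10⁻⁵ × (r_max − r_min) × N² = 1.118 × 10⁻⁵ × 10.1 × 2,724,840,000 ≈ 307,683.5

ΔRCF ≈ 308000 × g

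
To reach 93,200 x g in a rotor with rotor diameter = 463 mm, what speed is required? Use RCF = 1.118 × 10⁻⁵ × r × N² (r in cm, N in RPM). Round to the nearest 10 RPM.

N ≈ 18980 RPM

r = 463 mm / 2 = 231.5 mm = 23.15 cm
93,200 = 1.118 × 10⁻⁵ × 23.15 × N²
N² = 93,200 / (25.8817 × 10⁻⁵) = 360,099,993
N ≈ √360,099,993 ≈ 18,976.3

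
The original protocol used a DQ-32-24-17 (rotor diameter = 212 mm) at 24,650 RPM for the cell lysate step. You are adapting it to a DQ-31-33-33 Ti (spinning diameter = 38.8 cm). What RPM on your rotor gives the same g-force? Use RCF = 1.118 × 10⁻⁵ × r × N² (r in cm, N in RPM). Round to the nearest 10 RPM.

Original rotor: r = 212 mm / 2 = 106 mm = 10.6 cm
RCF = 1.118 × 10⁻⁵ × r × N²
RCF_original = 1.118 × 10⁻⁵ × 10.6 × (24650)² = 1.118 × 10⁻⁵ × 10.6 × 607,622,500 ≈ 72,008.1 × g
Your rotor: r = 38.8 / 2 = 19.4 cm
72,008.1 = 1.118 × 10⁻⁵ × 19.4 × N²
N² = 72,008.1 / (21.6892 × 10⁻⁵) = 331,999,797
N ≈ √331,999,797 ≈ 18,220.9

≈ 18220 RPM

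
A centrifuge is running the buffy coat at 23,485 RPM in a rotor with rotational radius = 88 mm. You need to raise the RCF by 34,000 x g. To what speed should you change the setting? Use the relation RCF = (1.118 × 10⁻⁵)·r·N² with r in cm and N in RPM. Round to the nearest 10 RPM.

r = 88 mm = 8.8 cm
Current RCF = 1.118 × 10⁻⁵ × 8.8 × (23485)² = 1.118 × 10⁻⁵ × 8.8 × 551,545,225 ≈ 54,263.2 × g
Target RCF = 54,263.2 + 34,000 = 88,263.2 × g
N² = 88,263.2 / (9.8384 × 10⁻⁵) = 897,129,615
N ≈ √897,129,615 ≈ 29,952.1

29950 RPM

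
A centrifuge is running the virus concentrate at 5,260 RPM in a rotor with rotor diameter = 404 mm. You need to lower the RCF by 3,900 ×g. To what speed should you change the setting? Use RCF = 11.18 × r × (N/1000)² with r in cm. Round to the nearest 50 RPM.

r = 404 mm / 2 = 202 mm = 20.2 cm
Current RCF = 11.18 × 20.2 × (5.26)² = 11.18 × 20.2 × 27.6676 ≈ 6,248.3 × g
Target RCF = 6,248.3 − 3,900 = 2,348.3 × g
(N/1000)² = 2,348.3 / 225.836 = 10.39825
N = 1000 × √10.39825 ≈ 3,224.6

≈ 3200 RPM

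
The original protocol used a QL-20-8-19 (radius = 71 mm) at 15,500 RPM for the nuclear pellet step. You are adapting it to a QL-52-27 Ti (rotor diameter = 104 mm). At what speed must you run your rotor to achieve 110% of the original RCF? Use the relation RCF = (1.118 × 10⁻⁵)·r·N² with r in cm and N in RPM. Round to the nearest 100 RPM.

≈ 19000 RPM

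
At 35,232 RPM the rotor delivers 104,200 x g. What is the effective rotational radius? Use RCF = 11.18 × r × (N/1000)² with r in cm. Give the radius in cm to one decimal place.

RCF = 11.18 × r × (N/1000)²
104200 = 11.18 × r × (35.232)²
r = 104200 / (11.18 × 1241.293824) = 104200 / 13877.66 ≈ 7.508 cm

≈ 7.5 cm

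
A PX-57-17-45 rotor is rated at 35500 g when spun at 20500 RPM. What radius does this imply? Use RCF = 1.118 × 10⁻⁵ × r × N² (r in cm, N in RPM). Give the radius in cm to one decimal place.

7.6 cm

35500 = 1.118 × 10⁻⁵ × r × (20500)²
r = 35500 / (1.118 × 10⁻⁵ × 420,250,000) = 35500 / 4698.395 ≈ 7.556 cm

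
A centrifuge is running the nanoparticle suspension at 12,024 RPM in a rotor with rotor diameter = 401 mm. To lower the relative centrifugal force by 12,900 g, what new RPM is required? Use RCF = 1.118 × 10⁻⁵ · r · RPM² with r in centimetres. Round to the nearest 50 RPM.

≈ 9350 RPM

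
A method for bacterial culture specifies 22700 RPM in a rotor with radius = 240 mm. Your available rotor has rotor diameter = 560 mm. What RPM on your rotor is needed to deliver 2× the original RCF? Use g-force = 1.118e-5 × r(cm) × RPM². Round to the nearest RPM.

Original rotor: r = 240 mm = 24.0 cm
RCF_original = 1.118 × 10⁻⁵ × 24 × (22700)² = 1.118 × 10⁻⁵ × 24 × 515,290,000 ≈ 138,262.6 × g
Target RCF = 2 × 138,262.6 ≈ 276,525.2 × g
Your rotor: r = 560 mm / 2 = 280 mm = 28 cm
276,525.2 = 1.118 × 10⁻⁵ × 28 × N²
N² = 276,525.2 / (31.304 × 10⁻⁵) = 883,354,204
N ≈ √883,354,204 ≈ 29,721.3

29721 RPM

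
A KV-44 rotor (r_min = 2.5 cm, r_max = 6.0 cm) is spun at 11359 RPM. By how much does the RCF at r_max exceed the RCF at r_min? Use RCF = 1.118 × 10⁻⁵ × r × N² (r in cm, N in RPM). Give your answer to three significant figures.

RCF_max = 1.118 × 10⁻⁵ × 6 × (11359)² = 1.118 × 10⁻⁵ × 6 × 129,026,881 ≈ 8,655.1 × g
RCF_min = 1.118 × 10⁻⁵ × 2.5 × (11359)² = 1.118 × 10⁻⁵ × 2.5 × 129,026,881 ≈ 3,606.3 × g
ΔRCF = 8,655.1 − 3,606.3 = 5,048.8

≈ 5050 x g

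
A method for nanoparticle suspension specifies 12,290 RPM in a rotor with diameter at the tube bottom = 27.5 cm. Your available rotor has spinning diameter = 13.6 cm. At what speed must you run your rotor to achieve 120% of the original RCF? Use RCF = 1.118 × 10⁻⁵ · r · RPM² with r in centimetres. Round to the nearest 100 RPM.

≈ 19100 RPM

Original rotor: r = 27.5 / 2 = 13.75 cm
RCF_original = 1.118 × 10⁻⁵ × 13.75 × (12290)² = 1.118 × 10⁻⁵ × 13.75 × 151,044,100 ≈ 23,219.3 × g
Target RCF = 1.2 × 23,219.3 ≈ 27,863.2 × g
Your rotor: r = 13.6 / 2 = 6.8 cm
27,863.2 = 1.118 × 10⁻⁵ × 6.8 × N²
N² = 27,863.2 / (7.6024 × 10⁻⁵) = 366,505,314
N ≈ √366,505,314 ≈ 19,144.3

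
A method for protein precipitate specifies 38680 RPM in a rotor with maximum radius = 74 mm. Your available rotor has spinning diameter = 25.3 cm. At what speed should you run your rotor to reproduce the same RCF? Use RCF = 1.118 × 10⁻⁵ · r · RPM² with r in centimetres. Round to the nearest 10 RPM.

29580 RPM

Original rotor: r = 74 mm = 7.4 cm
RCF_original = 1.118 × 10⁻⁵ × 7.4 × (38680)² = 1.118 × 10⁻⁵ × 7.4 × 1,496,142,400 ≈ 123,778.9 × g
Your rotor: r = 25.3 / 2 = 12.65 cm
123,778.9 = 1.118 × 10⁻⁵ × 12.65 × N²
N² = 123,778.9 / (14.1427 × 10⁻⁵) = 875,214,068
N ≈ √875,214,068 ≈ 29,584.0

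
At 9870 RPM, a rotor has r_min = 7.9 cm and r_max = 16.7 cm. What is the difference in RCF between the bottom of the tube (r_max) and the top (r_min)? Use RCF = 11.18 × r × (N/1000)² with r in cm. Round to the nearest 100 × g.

RCF_max = 11.18 × 16.7 × (9.87)² = 11.18 × 16.7 × 97.4169 ≈ 18,188.3 × g
RCF_min = 11.18 × 7.9 × (9.87)² = 11.18 × 7.9 × 97.4169 ≈ 8,604.1 × g
ΔRCF = 18,188.3 − 8,604.1 = 9,584.2

ΔRCF ≈ 9600 x g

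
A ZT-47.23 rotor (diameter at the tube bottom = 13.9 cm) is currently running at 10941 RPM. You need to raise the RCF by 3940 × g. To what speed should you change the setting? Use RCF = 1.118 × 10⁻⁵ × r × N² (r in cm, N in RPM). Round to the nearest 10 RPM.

13050 RPM

r = 13.9 / 2 = 6.95 cm
Current RCF = 1.118 × 10⁻⁵ × 6.95 × (10941)² = 1.118 × 10⁻⁵ × 6.95 × 119,705,481 ≈ 9,301.2 × g
Target RCF = 9,301.2 + 3,940 = 13,241.2 × g
N² = 13,241.2 / (7.7701 × 10⁻⁵) = 170,412,221
N ≈ √170,412,221 ≈ 13,054.2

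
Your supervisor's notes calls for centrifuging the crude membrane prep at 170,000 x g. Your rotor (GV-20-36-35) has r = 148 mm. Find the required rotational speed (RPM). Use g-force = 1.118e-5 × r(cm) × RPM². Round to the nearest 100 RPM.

r = 148 mm = 14.8 cm
RCF = 1.118 × 10⁻⁵ × r × N²
170,000 = 1.118 × 10⁻⁵ × 14.8 × N²
N² = 170,000 / (16.5464 × 10⁻⁵) = 1,027,413,818
N ≈ √1,027,413,818 ≈ 32,053.3

N ≈ 32100 RPM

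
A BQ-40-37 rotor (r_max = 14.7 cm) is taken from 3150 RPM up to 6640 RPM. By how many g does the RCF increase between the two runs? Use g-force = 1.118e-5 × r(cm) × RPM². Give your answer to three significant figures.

RCF₁ = 1.118 × 10⁻⁵ × 14.7 × (3150)² = 1.118 × 10⁻⁵ × 14.7 × 9,922,500 ≈ 1,630.7 × g
RCF₂ = 1.118 × 10⁻⁵ × 14.7 × (6640)² = 1.118 × 10⁻⁵ × 14.7 × 44,089,600 ≈ 7,245.9 × g
Increase = 7,245.9 − 1,630.7 = 5,615.2

≈ 5620 g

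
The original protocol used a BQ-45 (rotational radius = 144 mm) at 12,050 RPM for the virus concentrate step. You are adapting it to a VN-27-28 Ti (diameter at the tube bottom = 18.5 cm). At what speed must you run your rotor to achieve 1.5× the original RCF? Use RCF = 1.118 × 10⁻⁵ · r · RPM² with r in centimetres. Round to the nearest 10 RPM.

≈ 18410 RPM

Original rotor: r = 144 mm = 14.4 cm
RCF_original = 1.118 × 10⁻⁵ × 14.4 × (12050)² = 1.118 × 10⁻⁵ × 14.4 × 145,202,500 ≈ 23,376.4 × g
Target RCF = 1.5 × 23,376.4 ≈ 35,064.6 × g
Your rotor: r = 18.5 / 2 = 9.25 cm
35,064.6 = 1.118 × 10⁻⁵ × 9.25 × N²
N² = 35,064.6 / (10.3415 × 10⁻⁵) = 339,066,867
N ≈ √339,066,867 ≈ 18,413.8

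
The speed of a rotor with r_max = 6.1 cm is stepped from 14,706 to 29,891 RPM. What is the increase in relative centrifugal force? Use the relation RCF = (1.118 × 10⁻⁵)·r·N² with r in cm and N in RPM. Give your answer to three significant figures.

RCF₁ = 1.118 × 10⁻⁵ × 6.1 × (14706)² = 1.118 × 10⁻⁵ × 6.1 × 216,266,436 ≈ 14,748.9 × g
RCF₂ = 1.118 × 10⁻⁵ × 6.1 × (29891)² = 1.118 × 10⁻⁵ × 6.1 × 893,471,881 ≈ 60,933 × g
Increase = 60,933 − 14,748.9 = 46,184.1

46200 g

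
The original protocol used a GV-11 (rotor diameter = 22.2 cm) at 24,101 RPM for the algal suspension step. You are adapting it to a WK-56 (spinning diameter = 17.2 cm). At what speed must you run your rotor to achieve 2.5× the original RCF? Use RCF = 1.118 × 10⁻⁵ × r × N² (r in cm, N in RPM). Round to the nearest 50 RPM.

43300 RPM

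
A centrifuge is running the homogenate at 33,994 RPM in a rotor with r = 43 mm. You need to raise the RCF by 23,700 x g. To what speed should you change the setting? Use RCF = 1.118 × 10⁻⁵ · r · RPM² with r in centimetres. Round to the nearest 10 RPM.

r = 43 mm = 4.3 cm
Current RCF = 1.118 × 10⁻⁵ × 4.3 × (33994)² = 1.118 × 10⁻⁵ × 4.3 × 1,155,592,036 ≈ 55,553.9 × g
Target RCF = 55,553.9 + 23,700 = 79,253.9 × g
N² = 79,253.9 / (4.8074 × 10⁻⁵) = 1,648,581,354
N ≈ √1,648,581,354 ≈ 40,602.7

40600 RPM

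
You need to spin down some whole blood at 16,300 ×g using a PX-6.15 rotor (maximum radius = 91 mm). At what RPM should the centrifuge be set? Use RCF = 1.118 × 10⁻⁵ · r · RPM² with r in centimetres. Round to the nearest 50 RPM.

N ≈ 12650 RPM

r = 91 mm = 9.1 cm
16,300 = 1.118 × 10⁻⁵ × 9.1 × N²
N² = 16,300 / (10.1738 × 10⁻⁵) = 160,215,455
N ≈ √160,215,455 ≈ 12,657.6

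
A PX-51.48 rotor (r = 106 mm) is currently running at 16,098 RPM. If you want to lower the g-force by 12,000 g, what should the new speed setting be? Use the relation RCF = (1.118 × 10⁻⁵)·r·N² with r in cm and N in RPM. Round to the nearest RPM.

r = 106 mm = 10.6 cm
Current RCF = 1.118 × 10⁻⁵ × 10.6 × (16098)² = 1.118 × 10⁻⁵ × 10.6 × 259,145,604 ≈ 30,710.8 × g
Target RCF = 30,710.8 − 12,000 = 18,710.8 × g
N² = 18,710.8 / (11.8508 × 10⁻⁵) = 157,886,387
N ≈ √157,886,387 ≈ 12,565.3

12565 RPM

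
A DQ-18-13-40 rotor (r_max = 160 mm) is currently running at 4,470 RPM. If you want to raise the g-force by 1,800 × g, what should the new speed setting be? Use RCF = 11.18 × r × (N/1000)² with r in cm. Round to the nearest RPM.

r = 160 mm = 16.0 cm
Current RCF = 11.18 × 16 × (4.47)² = 11.18 × 16 × 19.9809 ≈ 3,574.2 × g
Target RCF = 3,574.2 + 1,800 = 5,374.2 × g
(N/1000)² = 5,374.2 / 178.88 = 30.0436
N = 1000 × √30.0436 ≈ 5,481.2

N₂ ≈ 5481 RPM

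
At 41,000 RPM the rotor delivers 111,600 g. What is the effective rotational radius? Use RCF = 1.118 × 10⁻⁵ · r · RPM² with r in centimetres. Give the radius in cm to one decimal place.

111600 = 1.118 × 10⁻⁵ × r × (41000)²
r = 111600 / (1.118 × 10⁻⁵ × 1,681,000,000) = 111600 / 18793.58 ≈ 5.938 cm

r ≈ 5.9 cm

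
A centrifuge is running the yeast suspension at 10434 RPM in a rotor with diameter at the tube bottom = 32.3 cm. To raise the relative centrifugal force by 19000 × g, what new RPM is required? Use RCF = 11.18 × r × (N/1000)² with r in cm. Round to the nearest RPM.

14632 RPM

r = 32.3 / 2 = 16.15 cm
Current RCF = 11.18 × 16.15 × (10.434)² = 11.18 × 16.15 × 108.868356 ≈ 19,656.9 × g
Target RCF = 19,656.9 + 19,000 = 38,656.9 × g
(N/1000)² = 38,656.9 / 180.557 = 214.098
N = 1000 × √214.098 ≈ 14,632.1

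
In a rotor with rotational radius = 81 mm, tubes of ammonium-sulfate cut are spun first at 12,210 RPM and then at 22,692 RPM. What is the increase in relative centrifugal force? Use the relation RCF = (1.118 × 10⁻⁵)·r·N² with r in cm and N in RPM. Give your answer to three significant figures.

≈ 33100 × g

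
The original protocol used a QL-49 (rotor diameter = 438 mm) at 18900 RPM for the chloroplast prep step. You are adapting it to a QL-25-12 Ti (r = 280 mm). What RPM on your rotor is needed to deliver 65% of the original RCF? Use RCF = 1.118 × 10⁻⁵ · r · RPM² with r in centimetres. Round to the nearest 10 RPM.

13480 RPM

Original rotor: r = 438 mm / 2 = 219 mm = 21.9 cm
RCF_original = 1.118 × 10⁻⁵ × 21.9 × (18900)² = 1.118 × 10⁻⁵ × 21.9 × 357,210,000 ≈ 87,460 × g
Target RCF = 0.65 × 87,460 ≈ 56,849 × g
Your rotor: r = 280 mm = 28.0 cm
56,849 = 1.118 × 10⁻⁵ × 28 × N²
N² = 56,849 / (31.304 × 10⁻⁵) = 181,602,990
N ≈ √181,602,990 ≈ 13,476.0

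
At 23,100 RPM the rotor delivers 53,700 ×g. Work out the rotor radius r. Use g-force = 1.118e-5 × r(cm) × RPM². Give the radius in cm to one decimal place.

≈ 9.0 cm

53700 = 1.118 × 10⁻⁵ × r × (23100)²
r = 53700 / (1.118 × 10⁻⁵ × 533,610,000) = 53700 / 5965.76 ≈ 9.001 cm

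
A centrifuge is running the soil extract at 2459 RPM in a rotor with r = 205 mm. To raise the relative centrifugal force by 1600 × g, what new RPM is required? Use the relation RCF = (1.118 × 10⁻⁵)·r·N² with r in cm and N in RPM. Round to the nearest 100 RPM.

r = 205 mm = 20.5 cm
Current RCF = 1.118 × 10⁻⁵ × 20.5 × (2459)² = 1.118 × 10⁻⁵ × 20.5 × 6,046,681 ≈ 1,385.8 × g
Target RCF = 1,385.8 + 1,600 = 2,985.8 × g
N² = 2,985.8 / (22.919 × 10⁻⁵) = 13,027,619
N ≈ √13,027,619 ≈ 3,609.4

N₂ ≈ 3600 RPM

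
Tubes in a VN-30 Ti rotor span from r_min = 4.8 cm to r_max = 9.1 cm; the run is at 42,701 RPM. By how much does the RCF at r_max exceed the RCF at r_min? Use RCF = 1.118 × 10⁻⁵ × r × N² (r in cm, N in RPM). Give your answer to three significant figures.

≈ 87700 ×g

RCF_max = 1.118 × 10⁻⁵ × 9.1 × (42701)² = 1.118 × 10⁻⁵ × 9.1 × 1,823,375,401 ≈ 185,506.6 × g
RCF_min = 1.118 × 10⁻⁵ × 4.8 × (42701)² = 1.118 × 10⁻⁵ × 4.8 × 1,823,375,401 ≈ 97,849.6 × g
ΔRCF = 185,506.6 − 97,849.6 = 87,657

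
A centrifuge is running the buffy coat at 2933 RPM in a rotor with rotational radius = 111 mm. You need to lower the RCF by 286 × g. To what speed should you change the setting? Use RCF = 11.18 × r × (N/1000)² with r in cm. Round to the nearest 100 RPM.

2500 RPM

r = 111 mm = 11.1 cm
Current RCF = 11.18 × 11.1 × (2.933)² = 11.18 × 11.1 × 8.602489 ≈ 1,067.6 × g
Target RCF = 1,067.6 − 286 = 781.6 × g
(N/1000)² = 781.6 / 124.098 = 6.298248
N = 1000 × √6.298248 ≈ 2,509.6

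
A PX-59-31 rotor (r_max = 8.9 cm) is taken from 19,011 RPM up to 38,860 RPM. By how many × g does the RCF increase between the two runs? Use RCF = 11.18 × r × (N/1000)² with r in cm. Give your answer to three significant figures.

RCF₁ = 11.18 × 8.9 × (19.011)² = 11.18 × 8.9 × 361.418121 ≈ 35,961.8 × g
RCF₂ = 11.18 × 8.9 × (38.86)² = 11.18 × 8.9 × 1,510.0996 ≈ 150,257.9 × g
Increase = 150,257.9 − 35,961.8 = 114,296.1

114000 × g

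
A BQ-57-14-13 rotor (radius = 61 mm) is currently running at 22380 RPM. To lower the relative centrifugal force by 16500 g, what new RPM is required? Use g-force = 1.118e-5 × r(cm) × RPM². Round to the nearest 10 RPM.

r = 61 mm = 6.1 cm
Current RCF = 1.118 × 10⁻⁵ × 6.1 × (22380)² = 1.118 × 10⁻⁵ × 6.1 × 500,864,400 ≈ 34,158 × g
Target RCF = 34,158 − 16,500 = 17,658 × g
N² = 17,658 / (6.8198 × 10⁻⁵) = 258,922,549
N ≈ √258,922,549 ≈ 16,091.1

N₂ ≈ 16090 RPM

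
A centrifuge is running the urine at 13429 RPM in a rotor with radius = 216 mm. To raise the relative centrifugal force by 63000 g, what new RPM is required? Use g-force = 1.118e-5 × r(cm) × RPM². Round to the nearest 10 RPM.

r = 216 mm = 21.6 cm
Current RCF = 1.118 × 10⁻⁵ × 21.6 × (13429)² = 1.118 × 10⁻⁵ × 21.6 × 180,338,041 ≈ 43,549.5 × g
Target RCF = 43,549.5 + 63,000 = 106,549.5 × g
N² = 106,549.5 / (24.1488 × 10⁻⁵) = 441,220,682
N ≈ √441,220,682 ≈ 21,005.3

21010 RPM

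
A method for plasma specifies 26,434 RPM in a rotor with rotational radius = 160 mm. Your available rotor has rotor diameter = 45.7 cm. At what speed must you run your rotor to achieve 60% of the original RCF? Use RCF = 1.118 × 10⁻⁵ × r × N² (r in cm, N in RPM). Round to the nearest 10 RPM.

17130 RPM

Original rotor: r = 160 mm = 16.0 cm
RCF = 1.118 × 10⁻⁵ × r × N²
RCF_original = 1.118 × 10⁻⁵ × 16 × (26434)² = 1.118 × 10⁻⁵ × 16 × 698,756,356 ≈ 124,993.5 × g
Target RCF = 0.6 × 124,993.5 ≈ 74,996.1 × g
Your rotor: r = 45.7 / 2 = 22.85 cm
74,996.1 = 1.118 × 10⁻⁵ × 22.85 × N²
N² = 74,996.1 / (25.5463 × 10⁻⁵) = 293,569,323
N ≈ √293,569,323 ≈ 17,133.9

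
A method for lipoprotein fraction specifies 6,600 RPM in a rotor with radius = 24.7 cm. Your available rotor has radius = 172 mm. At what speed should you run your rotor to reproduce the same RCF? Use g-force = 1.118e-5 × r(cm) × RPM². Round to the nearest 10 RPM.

RCF_original = 1.118 × 10⁻⁵ × 24.7 × (6600)² = 1.118 × 10⁻⁵ × 24.7 × 43,560,000 ≈ 12,028.9 × g
Your rotor: r = 172 mm = 17.2 cm
12,028.9 = 1.118 × 10⁻⁵ × 17.2 × N²
N² = 12,028.9 / (19.2296 × 10⁻⁵) = 62,554,083
N ≈ √62,554,083 ≈ 7,909.1

≈ 7910 RPM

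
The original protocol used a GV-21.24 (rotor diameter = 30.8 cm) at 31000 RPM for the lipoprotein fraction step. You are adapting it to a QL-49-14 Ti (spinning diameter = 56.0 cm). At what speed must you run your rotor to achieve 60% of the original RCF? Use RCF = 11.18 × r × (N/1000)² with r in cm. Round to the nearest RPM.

Original rotor: r = 30.8 / 2 = 15.4 cm
RCF_original = 11.18 × 15.4 × (31)² = 11.18 × 15.4 × 961 ≈ 165,457.3 × g
Target RCF = 0.6 × 165,457.3 ≈ 99,274.4 × g
Your rotor: r = 56.0 / 2 = 28 cm
99,274.4 = 11.18 × 28 × (N/1000)²
(N/1000)² = 99,274.4 / 313.04 = 317.1301
N = 1000 × √317.1301 ≈ 17,808.1

17808 RPM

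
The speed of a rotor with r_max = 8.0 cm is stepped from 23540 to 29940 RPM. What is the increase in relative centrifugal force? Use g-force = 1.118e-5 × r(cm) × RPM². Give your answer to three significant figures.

RCF₁ = 1.118 × 10⁻⁵ × 8 × (23540)² = 1.118 × 10⁻⁵ × 8 × 554,131,600 ≈ 49,561.5 × g
RCF₂ = 1.118 × 10⁻⁵ × 8 × (29940)² = 1.118 × 10⁻⁵ × 8 × 896,403,600 ≈ 80,174.3 × g
Increase = 80,174.3 − 49,561.5 = 30,612.8

30600 x g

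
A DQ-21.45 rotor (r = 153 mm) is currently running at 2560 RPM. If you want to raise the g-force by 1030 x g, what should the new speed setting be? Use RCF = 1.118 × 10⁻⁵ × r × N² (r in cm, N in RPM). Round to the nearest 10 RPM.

r = 153 mm = 15.3 cm
Current RCF = 1.118 × 10⁻⁵ × 15.3 × (2560)² = 1.118 × 10⁻⁵ × 15.3 × 6,553,600 ≈ 1,121 × g
Target RCF = 1,121 + 1,030 = 2,151 × g
N² = 2,151 / (17.1054 × 10⁻⁵) = 12,574,976
N ≈ √12,574,976 ≈ 3,546.1

≈ 3550 RPM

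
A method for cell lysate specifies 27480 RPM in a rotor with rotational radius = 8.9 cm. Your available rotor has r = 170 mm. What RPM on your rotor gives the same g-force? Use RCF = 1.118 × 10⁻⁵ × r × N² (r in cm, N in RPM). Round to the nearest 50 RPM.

19900 RPM

RCF = 1.118 × 10⁻⁵ × r × N²
RCF_original = 1.118 × 10⁻⁵ × 8.9 × (27480)² = 1.118 × 10⁻⁵ × 8.9 × 755,150,400 ≈ 75,139 × g
Your rotor: r = 170 mm = 17.0 cm
75,139 = 1.118 × 10⁻⁵ × 17 × N²
N² = 75,139 / (19.006 × 10⁻⁵) = 395,343,576
N ≈ √395,343,576 ≈ 19,883.2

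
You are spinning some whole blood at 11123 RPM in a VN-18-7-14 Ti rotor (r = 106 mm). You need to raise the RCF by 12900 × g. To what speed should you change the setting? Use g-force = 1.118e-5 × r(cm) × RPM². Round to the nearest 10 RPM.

r = 106 mm = 10.6 cm
Current RCF = 1.118 × 10⁻⁵ × 10.6 × (11123)² = 1.118 × 10⁻⁵ × 10.6 × 123,721,129 ≈ 14,661.9 × g
Target RCF = 14,661.9 + 12,900 = 27,561.9 × g
N² = 27,561.9 / (11.8508 × 10⁻⁵) = 232,574,172
N ≈ √232,574,172 ≈ 15,250.4

15250 RPM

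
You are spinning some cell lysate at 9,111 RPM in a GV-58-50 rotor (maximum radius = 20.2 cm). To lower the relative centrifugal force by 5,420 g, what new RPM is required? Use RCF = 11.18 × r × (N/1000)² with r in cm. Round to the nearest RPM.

Current RCF = 11.18 × 20.2 × (9.111)² = 11.18 × 20.2 × 83.010321 ≈ 18,746.7 × g
Target RCF = 18,746.7 − 5,420 = 13,326.7 × g
(N/1000)² = 13,326.7 / 225.836 = 59.01052
N = 1000 × √59.01052 ≈ 7,681.8

N₂ ≈ 7682 RPM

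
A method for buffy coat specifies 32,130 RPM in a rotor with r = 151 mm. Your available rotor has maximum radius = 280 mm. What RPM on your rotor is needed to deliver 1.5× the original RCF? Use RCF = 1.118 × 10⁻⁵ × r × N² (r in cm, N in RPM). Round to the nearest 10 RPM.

Original rotor: r = 151 mm = 15.1 cm
RCF_original = 1.118 × 10⁻⁵ × 15.1 × (32130)² = 1.118 × 10⁻⁵ × 15.1 × 1,032,336,900 ≈ 174,277.1 × g
Target RCF = 1.5 × 174,277.1 ≈ 261,415.7 × g
Your rotor: r = 280 mm = 28.0 cm
261,415.7 = 1.118 × 10⁻⁵ × 28 × N²
N² = 261,415.7 / (31.304 × 10⁻⁵) = 835,087,209
N ≈ √835,087,209 ≈ 28,897.9

≈ 28900 RPM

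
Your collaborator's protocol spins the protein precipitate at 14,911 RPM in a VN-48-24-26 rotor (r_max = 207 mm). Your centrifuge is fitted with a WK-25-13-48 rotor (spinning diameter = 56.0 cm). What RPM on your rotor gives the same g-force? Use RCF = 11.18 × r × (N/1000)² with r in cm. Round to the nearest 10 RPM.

12820 RPM

Original rotor: r = 207 mm = 20.7 cm
RCF_original = 11.18 × 20.7 × (14.911)² = 11.18 × 20.7 × 222.337921 ≈ 51,454.8 × g
Your rotor: r = 56.0 / 2 = 28 cm
51,454.8 = 11.18 × 28 × (N/1000)²
(N/1000)² = 51,454.8 / 313.04 = 164.3713
N = 1000 × √164.3713 ≈ 12,820.7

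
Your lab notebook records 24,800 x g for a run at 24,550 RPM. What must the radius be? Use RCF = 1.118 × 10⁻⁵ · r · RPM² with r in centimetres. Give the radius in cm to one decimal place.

RCF = 1.118 × 10⁻⁵ × r × N²
24800 = 1.118 × 10⁻⁵ × r × (24550)²
r = 24800 / (1.118 × 10⁻⁵ × 602,702,500) = 24800 / 6738.214 ≈ 3.681 cm

r ≈ 3.7 cm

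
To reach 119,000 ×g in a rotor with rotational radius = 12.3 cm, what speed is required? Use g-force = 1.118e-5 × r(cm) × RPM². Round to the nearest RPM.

N ≈ 29417 RPM

119,000 = 1.118 × 10⁻⁵ × 12.3 × N²
N² = 119,000 / (13.7514 × 10⁻⁵) = 865,366,435
N ≈ √865,366,435 ≈ 29,417.1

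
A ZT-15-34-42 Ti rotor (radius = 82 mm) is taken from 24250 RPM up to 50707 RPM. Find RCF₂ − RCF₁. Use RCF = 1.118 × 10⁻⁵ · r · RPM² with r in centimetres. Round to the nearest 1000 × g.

≈ 182000 g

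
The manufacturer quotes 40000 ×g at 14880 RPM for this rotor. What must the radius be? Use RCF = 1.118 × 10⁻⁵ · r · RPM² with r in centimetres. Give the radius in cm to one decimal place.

RCF = 1.118 × 10⁻⁵ × r × N²
40000 = 1.118 × 10⁻⁵ × r × (14880)²
r = 40000 / (1.118 × 10⁻⁵ × 221,414,400) = 40000 / 2475.413 ≈ 16.159 cm

16.2 cm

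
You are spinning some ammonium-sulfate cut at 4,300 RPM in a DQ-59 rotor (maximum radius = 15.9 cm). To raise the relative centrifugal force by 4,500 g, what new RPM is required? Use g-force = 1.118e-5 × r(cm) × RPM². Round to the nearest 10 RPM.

Current RCF = 1.118 × 10⁻⁵ × 15.9 × (4300)² = 1.118 × 10⁻⁵ × 15.9 × 18,490,000 ≈ 3,286.8 × g
Target RCF = 3,286.8 + 4,500 = 7,786.8 × g
N² = 7,786.8 / (17.7762 × 10⁻⁵) = 43,804,638
N ≈ √43,804,638 ≈ 6,618.5

6620 RPM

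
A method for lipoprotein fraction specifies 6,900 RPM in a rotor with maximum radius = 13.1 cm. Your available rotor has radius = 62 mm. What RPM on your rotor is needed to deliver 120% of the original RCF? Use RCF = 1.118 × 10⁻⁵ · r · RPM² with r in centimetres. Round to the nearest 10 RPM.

RCF_original = 1.118 × 10⁻⁵ × 13.1 × (6900)² = 1.118 × 10⁻⁵ × 13.1 × 47,610,000 ≈ 6,972.9 × g
Target RCF = 1.2 × 6,972.9 ≈ 8,367.5 × g
Your rotor: r = 62 mm = 6.2 cm
8,367.5 = 1.118 × 10⁻⁵ × 6.2 × N²
N² = 8,367.5 / (6.9316 × 10⁻⁵) = 120,715,275
N ≈ √120,715,275 ≈ 10,987.1

≈ 10990 RPM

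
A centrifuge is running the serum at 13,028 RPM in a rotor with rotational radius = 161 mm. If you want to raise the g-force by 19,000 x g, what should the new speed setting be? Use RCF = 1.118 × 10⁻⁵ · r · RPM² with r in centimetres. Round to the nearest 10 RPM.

≈ 16590 RPM

r = 161 mm = 16.1 cm
Current RCF = 1.118 × 10⁻⁵ × 16.1 × (13028)² = 1.118 × 10⁻⁵ × 16.1 × 169,728,784 ≈ 30,550.8 × g
Target RCF = 30,550.8 + 19,000 = 49,550.8 × g
N² = 49,550.8 / (17.9998 × 10⁻⁵) = 275,285,281
N ≈ √275,285,281 ≈ 16,591.7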